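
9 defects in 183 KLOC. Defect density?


Defect density = defects / KLOC
Defect density = 9 / 183
Defect density = 0.049 defects/KLOC

0.049 defects/KLOC


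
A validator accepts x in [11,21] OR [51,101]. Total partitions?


Valid ranges: [11,21] and [51,101]
Class 1: x < 11 — invalid
Class 2: 11 ≤ x ≤ 21 — valid
Class 3: 21 < x < 51 — invalid (gap between ranges)
Class 4: 51 ≤ x ≤ 101 — valid
Class 5: x > 101 — invalid
Total equivalence classes: 5

5 equivalence classes


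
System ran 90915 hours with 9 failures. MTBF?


Formula: MTBF = Total operating time / Number of failures
MTBF = 90915 / 9
MTBF = 10101.67 hours

10101.67 hours


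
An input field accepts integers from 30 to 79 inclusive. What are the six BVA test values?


Range: [30, 79]
Boundaries: just below min, min, min+1, max-1, max, just above max
Values: [29, 30, 31, 78, 79, 80]

[29, 30, 31, 78, 79, 80]


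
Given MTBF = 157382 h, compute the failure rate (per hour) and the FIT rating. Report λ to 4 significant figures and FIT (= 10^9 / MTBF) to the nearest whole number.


Formula: λ = 1 / MTBF; FIT = λ × 1e9 = 1e9 / MTBF
λ = 1 / 157382 ≈ 6.354e-06 failures/hour
FIT = 1e9 / 157382 ≈ 6354 failures per 1e9 hours (nearest whole number)

λ = 6.354e-06 /h, FIT = 6354


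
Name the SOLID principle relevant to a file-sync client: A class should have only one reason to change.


This describes the Single Responsibility Principle (SRP)

Single Responsibility Principle (SRP)


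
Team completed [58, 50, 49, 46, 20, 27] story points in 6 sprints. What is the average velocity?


Formula: Avg velocity = Total points / Number of sprints
Points: [58, 50, 49, 46, 20, 27]
Sum = 58 + 50 + 49 + 46 + 20 + 27 = 250
Avg velocity = 250 / 6 = 41.67 points/sprint

41.67 points/sprint


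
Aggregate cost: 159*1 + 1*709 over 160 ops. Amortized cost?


Formula: Amortized cost = Total cost / Operations
Total cost = (159 * 1) + (1 * 709)
Total cost = 159 + 709 = 868
Amortized = 868 / 160 = 5.425

5.425


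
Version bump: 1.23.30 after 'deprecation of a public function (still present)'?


Current: 1.23.30
Change category: 'deprecation of a public function (still present)' → minor bump
SemVer rule: minor bump → increment MINOR, reset PATCH to 0 (MAJOR unchanged)
New: 1.24.0

1.24.0


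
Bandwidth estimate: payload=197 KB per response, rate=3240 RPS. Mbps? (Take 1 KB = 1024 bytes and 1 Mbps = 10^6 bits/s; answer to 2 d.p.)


Formula: Mbps = payload_bytes * RPS * 8 / 1e6
Payload per request = 197 KB = 197 * 1024 = 201728 bytes
Total bytes/sec = 201728 * 3240 = 653598720
Total bits/sec = 653598720 * 8 = 5228789760
Mbps = 5228789760 / 1e6 = 5228.79

5228.79 Mbps


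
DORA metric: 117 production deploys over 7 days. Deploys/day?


Formula: deployments per day = releases / days
= 117 / 7
= 16.714 deploys/day
(equivalently, 117.0 deploys/week)

16.714 deploys/day


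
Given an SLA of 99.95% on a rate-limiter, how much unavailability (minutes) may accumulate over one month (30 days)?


Formula: allowed downtime = period * (100 - SLA) / 100
Period (month (30 days)) = 43200 minutes
Unavailability fraction = (100 - 99.95) / 100
Allowed downtime = 43200 * (100 - 99.95) / 100
Allowed downtime = 21.6 minutes

21.6 minutes


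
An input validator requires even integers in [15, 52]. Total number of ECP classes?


Constraint: even integers in [15, 52]
Class 1: x < 15 — out-of-range invalid
Class 2: x in [15,52] but odd — wrong type invalid
Class 3: x in [15,52] and even — valid
Class 4: x > 52 — out-of-range invalid
Total equivalence classes: 4

4 equivalence classes


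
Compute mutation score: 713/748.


Mutation score = killed / total * 100
Mutation score = 713 / 748 * 100
Mutation score = 95.32%

95.32%


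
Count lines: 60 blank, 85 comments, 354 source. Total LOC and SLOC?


Total LOC = blank + comment + code
Total LOC = 60 + 85 + 354 = 499
SLOC (source only) = code = 354

Total LOC: 499, SLOC: 354


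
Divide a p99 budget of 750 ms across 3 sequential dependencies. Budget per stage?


Formula: per_stage = total_budget / stages
per_stage = 750 / 3
per_stage = 250.0 ms

250.0 ms


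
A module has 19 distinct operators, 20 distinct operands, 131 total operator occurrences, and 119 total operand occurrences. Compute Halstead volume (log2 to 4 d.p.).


Formula: V = N * log2(η), where N = N1 + N2 and η = η1 + η2
η = 19 + 20 = 39
N = 131 + 119 = 250
log2(39) ≈ 5.2854
V = 250 * 5.2854 = 1321.35

1321.35


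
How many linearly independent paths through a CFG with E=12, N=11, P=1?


Formula: V(G) = E - N + 2P
V(G) = 12 - 11 + 2*1
V(G) = 1 + 2
V(G) = 3

3


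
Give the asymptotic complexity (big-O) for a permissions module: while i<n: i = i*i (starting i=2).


Reasoning: squaring drives double-exponential growth; iterations ~ log log n
Complexity: O(log log n)

O(log log n)


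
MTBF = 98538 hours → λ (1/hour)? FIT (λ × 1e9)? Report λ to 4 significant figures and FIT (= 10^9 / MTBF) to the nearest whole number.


Formula: λ = 1 / MTBF; FIT = λ × 1e9 = 1e9 / MTBF
λ = 1 / 98538 ≈ 1.015e-05 failures/hour
FIT = 1e9 / 98538 ≈ 10148 failures per 1e9 hours (nearest whole number)

λ = 1.015e-05 /h, FIT = 10148


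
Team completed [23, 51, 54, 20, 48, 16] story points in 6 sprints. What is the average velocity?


Formula: Avg velocity = Total points / Number of sprints
Points: [23, 51, 54, 20, 48, 16]
Sum = 23 + 51 + 54 + 20 + 48 + 16 = 212
Avg velocity = 212 / 6 = 35.33 points/sprint

35.33 points/sprint


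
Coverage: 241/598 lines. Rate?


Coverage = covered / total * 100
Coverage = 241 / 598 * 100
Coverage = 40.3%

40.3%


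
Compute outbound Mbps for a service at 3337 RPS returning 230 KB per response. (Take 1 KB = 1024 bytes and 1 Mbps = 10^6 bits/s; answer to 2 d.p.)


Formula: Mbps = payload_bytes * RPS * 8 / 1e6
Payload per request = 230 KB = 230 * 1024 = 235520 bytes
Total bytes/sec = 235520 * 3337 = 785930240
Total bits/sec = 785930240 * 8 = 6287441920
Mbps = 6287441920 / 1e6 = 6287.44

6287.44 Mbps


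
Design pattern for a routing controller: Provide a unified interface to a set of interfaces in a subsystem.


This matches the Facade pattern

Facade


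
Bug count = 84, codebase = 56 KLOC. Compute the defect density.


Defect density = defects / KLOC
Defect density = 84 / 56
Defect density = 1.5 defects/KLOC

1.5 defects/KLOC


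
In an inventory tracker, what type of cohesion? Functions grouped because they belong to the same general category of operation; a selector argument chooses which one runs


Reasoning: Grouped by category of activity, not by data or sequence
Type: Logical cohesion

Logical cohesion


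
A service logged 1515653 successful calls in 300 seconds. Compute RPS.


Formula: throughput = requests / seconds
throughput = 1515653 / 300
throughput = 5052.18 requests/second

5052.18 requests/second


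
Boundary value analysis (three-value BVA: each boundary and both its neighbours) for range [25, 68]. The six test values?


Range: [25, 68]
Boundaries: just below min, min, min+1, max-1, max, just above max
Values: [24, 25, 26, 67, 68, 69]

[24, 25, 26, 67, 68, 69]


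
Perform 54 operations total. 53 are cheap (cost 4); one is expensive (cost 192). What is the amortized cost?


Formula: Amortized cost = Total cost / Operations
Total cost = (53 * 4) + (1 * 192)
Total cost = 212 + 192 = 404
Amortized = 404 / 54 = 7.4815

7.4815


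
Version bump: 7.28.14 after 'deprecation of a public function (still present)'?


Current: 7.28.14
Change category: 'deprecation of a public function (still present)' → minor bump
SemVer rule: minor bump → increment MINOR, reset PATCH to 0 (MAJOR unchanged)
New: 7.29.0

7.29.0


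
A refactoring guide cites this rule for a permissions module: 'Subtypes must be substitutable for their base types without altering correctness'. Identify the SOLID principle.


This describes the Liskov Substitution Principle (LSP)

Liskov Substitution Principle (LSP)


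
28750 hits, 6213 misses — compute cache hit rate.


Formula: hit rate = hits / (hits + misses) * 100
hit rate = 28750 / (28750 + 6213) * 100
hit rate = 28750 / 34963 * 100
hit rate = 82.23%

82.23%


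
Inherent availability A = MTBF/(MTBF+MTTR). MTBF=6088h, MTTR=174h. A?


Availability = MTBF / (MTBF + MTTR)
Availability = 6088 / (6088 + 174)
Availability = 6088 / 6262
Availability = 97.2213%

97.2213%


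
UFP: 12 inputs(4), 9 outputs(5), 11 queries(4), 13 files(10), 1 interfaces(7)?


UFP = EI*4 + EO*5 + EQ*4 + ILF*10 + EIF*7
UFP = 12*4 + 9*5 + 11*4 + 13*10 + 1*7
UFP = 48 + 45 + 44 + 130 + 7
UFP = 274

274


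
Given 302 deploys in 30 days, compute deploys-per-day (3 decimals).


Formula: deployments per day = releases / days
= 302 / 30
= 10.067 deploys/day
(equivalently, 70.47 deploys/week)

10.067 deploys/day


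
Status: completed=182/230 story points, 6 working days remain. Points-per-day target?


Formula: Required rate = Remaining points / Days left
Remaining = 230 - 182 = 48 points
Required rate = 48 / 6 = 8.0 points/day

8.0 points/day


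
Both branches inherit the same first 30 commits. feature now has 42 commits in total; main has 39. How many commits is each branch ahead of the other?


Common ancestor: commit #30
feature commits after divergence: 42 - 30 = 12
main commits after divergence: 39 - 30 = 9
feature is 12 commits ahead of main
main is 9 commits ahead of feature

feature ahead: 12, main ahead: 9


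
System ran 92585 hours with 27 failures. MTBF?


Formula: MTBF = Total operating time / Number of failures
MTBF = 92585 / 27
MTBF = 3429.07 hours

3429.07 hours


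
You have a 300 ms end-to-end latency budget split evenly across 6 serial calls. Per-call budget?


Formula: per_stage = total_budget / stages
per_stage = 300 / 6
per_stage = 50.0 ms

50.0 ms


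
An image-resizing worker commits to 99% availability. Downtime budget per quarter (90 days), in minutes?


Formula: allowed downtime = period * (100 - SLA) / 100
Period (quarter (90 days)) = 129600 minutes
Unavailability fraction = (100 - 99.0) / 100
Allowed downtime = 129600 * (100 - 99.0) / 100
Allowed downtime = 1296.0 minutes

1296.0 minutes


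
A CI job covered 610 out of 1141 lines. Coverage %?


Coverage = covered / total * 100
Coverage = 610 / 1141 * 100
Coverage = 53.46%

53.46%


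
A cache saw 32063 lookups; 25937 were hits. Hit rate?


Formula: hit rate = hits / (hits + misses) * 100
hit rate = 25937 / (25937 + 6126) * 100
hit rate = 25937 / 32063 * 100
hit rate = 80.89%

80.89%


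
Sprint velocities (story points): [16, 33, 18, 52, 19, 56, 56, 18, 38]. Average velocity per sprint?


Formula: Avg velocity = Total points / Number of sprints
Points: [16, 33, 18, 52, 19, 56, 56, 18, 38]
Sum = 16 + 33 + 18 + 52 + 19 + 56 + 56 + 18 + 38 = 306
Avg velocity = 306 / 9 = 34.0 points/sprint

34.0 points/sprint


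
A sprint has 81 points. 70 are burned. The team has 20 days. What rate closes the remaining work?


Formula: Required rate = Remaining points / Days left
Remaining = 81 - 70 = 11 points
Required rate = 11 / 20 = 0.55 points/day

0.55 points/day


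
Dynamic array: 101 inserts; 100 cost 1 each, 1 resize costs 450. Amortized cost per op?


Formula: Amortized cost = Total cost / Operations
Total cost = (100 * 1) + (1 * 450)
Total cost = 100 + 450 = 550
Amortized = 550 / 101 = 5.4455

5.4455


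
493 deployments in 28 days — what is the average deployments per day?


Formula: deployments per day = releases / days
= 493 / 28
= 17.607 deploys/day
(equivalently, 123.25 deploys/week)

17.607 deploys/day


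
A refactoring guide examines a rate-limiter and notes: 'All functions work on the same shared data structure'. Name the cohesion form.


Reasoning: Functions share data
Type: Communicational cohesion

Communicational cohesion


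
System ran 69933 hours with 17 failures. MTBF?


Formula: MTBF = Total operating time / Number of failures
MTBF = 69933 / 17
MTBF = 4113.71 hours

4113.71 hours


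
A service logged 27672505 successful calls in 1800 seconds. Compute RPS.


Formula: throughput = requests / seconds
throughput = 27672505 / 1800
throughput = 15373.61 requests/second

15373.61 requests/second


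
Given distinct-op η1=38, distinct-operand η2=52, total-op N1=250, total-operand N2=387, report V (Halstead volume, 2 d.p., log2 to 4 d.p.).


Formula: V = N * log2(η), where N = N1 + N2 and η = η1 + η2
η = 38 + 52 = 90
N = 250 + 387 = 637
log2(90) ≈ 6.4919
V = 637 * 6.4919 = 4135.34

4135.34


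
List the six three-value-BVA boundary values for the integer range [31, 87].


Range: [31, 87]
Boundaries: just below min, min, min+1, max-1, max, just above max
Values: [30, 31, 32, 86, 87, 88]

[30, 31, 32, 86, 87, 88]


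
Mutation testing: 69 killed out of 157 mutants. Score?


Mutation score = killed / total * 100
Mutation score = 69 / 157 * 100
Mutation score = 43.95%

43.95%


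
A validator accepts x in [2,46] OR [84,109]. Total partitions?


Valid ranges: [2,46] and [84,109]
Class 1: x < 2 — invalid
Class 2: 2 ≤ x ≤ 46 — valid
Class 3: 46 < x < 84 — invalid (gap between ranges)
Class 4: 84 ≤ x ≤ 109 — valid
Class 5: x > 109 — invalid
Total equivalence classes: 5

5 equivalence classes


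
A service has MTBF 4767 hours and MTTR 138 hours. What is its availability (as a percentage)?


Availability = MTBF / (MTBF + MTTR)
Availability = 4767 / (4767 + 138)
Availability = 4767 / 4905
Availability = 97.1865%

97.1865%


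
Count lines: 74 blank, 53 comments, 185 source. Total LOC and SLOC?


Total LOC = blank + comment + code
Total LOC = 74 + 53 + 185 = 312
SLOC (source only) = code = 185

Total LOC: 312, SLOC: 185


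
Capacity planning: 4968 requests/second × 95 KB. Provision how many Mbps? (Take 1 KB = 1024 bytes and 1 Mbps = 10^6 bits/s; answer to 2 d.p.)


Formula: Mbps = payload_bytes * RPS * 8 / 1e6
Payload per request = 95 KB = 95 * 1024 = 97280 bytes
Total bytes/sec = 97280 * 4968 = 483287040
Total bits/sec = 483287040 * 8 = 3866296320
Mbps = 3866296320 / 1e6 = 3866.3

3866.3 Mbps


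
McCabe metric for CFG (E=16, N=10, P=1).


Formula: V(G) = E - N + 2P
V(G) = 16 - 10 + 2*1
V(G) = 6 + 2
V(G) = 8

8


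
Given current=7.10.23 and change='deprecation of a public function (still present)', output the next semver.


Current: 7.10.23
Change category: 'deprecation of a public function (still present)' → minor bump
SemVer rule: minor bump → increment MINOR, reset PATCH to 0 (MAJOR unchanged)
New: 7.11.0

7.11.0


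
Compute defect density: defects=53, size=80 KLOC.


Defect density = defects / KLOC
Defect density = 53 / 80
Defect density = 0.663 defects/KLOC

0.663 defects/KLOC


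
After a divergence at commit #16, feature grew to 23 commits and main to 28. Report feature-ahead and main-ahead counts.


Common ancestor: commit #16
feature commits after divergence: 23 - 16 = 7
main commits after divergence: 28 - 16 = 12
feature is 7 commits ahead of main
main is 12 commits ahead of feature

feature ahead: 7, main ahead: 12


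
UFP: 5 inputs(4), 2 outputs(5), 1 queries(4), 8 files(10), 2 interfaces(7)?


UFP = EI*4 + EO*5 + EQ*4 + ILF*10 + EIF*7
UFP = 5*4 + 2*5 + 1*4 + 8*10 + 2*7
UFP = 20 + 10 + 4 + 80 + 14
UFP = 128

128


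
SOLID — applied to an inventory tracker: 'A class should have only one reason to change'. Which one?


This describes the Single Responsibility Principle (SRP)

Single Responsibility Principle (SRP)


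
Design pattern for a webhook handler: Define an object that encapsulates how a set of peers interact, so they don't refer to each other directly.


This matches the Mediator pattern

Mediator


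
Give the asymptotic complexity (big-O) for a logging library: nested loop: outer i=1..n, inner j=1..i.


Reasoning: triangle: n(n+1)/2 ~ n^2/2
Complexity: O(n^2)

O(n^2)


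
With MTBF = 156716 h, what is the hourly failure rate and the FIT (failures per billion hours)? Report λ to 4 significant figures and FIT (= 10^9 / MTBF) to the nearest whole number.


Formula: λ = 1 / MTBF; FIT = λ × 1e9 = 1e9 / MTBF
λ = 1 / 156716 ≈ 6.381e-06 failures/hour
FIT = 1e9 / 156716 ≈ 6381 failures per 1e9 hours (nearest whole number)

λ = 6.381e-06 /h, FIT = 6381


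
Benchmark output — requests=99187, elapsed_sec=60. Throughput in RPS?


Formula: throughput = requests / seconds
throughput = 99187 / 60
throughput = 1653.12 requests/second

1653.12 requests/second


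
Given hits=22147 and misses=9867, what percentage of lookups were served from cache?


Formula: hit rate = hits / (hits + misses) * 100
hit rate = 22147 / (22147 + 9867) * 100
hit rate = 22147 / 32014 * 100
hit rate = 69.18%

69.18%


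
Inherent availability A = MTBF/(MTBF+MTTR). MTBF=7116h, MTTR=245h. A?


Availability = MTBF / (MTBF + MTTR)
Availability = 7116 / (7116 + 245)
Availability = 7116 / 7361
Availability = 96.6716%

96.6716%


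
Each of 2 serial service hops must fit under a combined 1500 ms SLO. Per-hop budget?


Formula: per_stage = total_budget / stages
per_stage = 1500 / 2
per_stage = 750.0 ms

750.0 ms


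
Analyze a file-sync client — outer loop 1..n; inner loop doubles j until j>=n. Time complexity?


Reasoning: linear outer times logarithmic inner
Complexity: O(n log n)

O(n log n)


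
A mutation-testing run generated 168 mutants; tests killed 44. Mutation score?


Mutation score = killed / total * 100
Mutation score = 44 / 168 * 100
Mutation score = 26.19%

26.19%


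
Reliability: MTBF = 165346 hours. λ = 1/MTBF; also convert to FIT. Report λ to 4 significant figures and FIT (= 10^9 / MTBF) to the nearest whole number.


Formula: λ = 1 / MTBF; FIT = λ × 1e9 = 1e9 / MTBF
λ = 1 / 165346 ≈ 6.048e-06 failures/hour
FIT = 1e9 / 165346 ≈ 6048 failures per 1e9 hours (nearest whole number)

λ = 6.048e-06 /h, FIT = 6048


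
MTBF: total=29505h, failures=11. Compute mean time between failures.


Formula: MTBF = Total operating time / Number of failures
MTBF = 29505 / 11
MTBF = 2682.27 hours

2682.27 hours


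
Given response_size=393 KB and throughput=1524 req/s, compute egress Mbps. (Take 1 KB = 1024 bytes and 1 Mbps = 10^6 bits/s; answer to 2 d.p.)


Formula: Mbps = payload_bytes * RPS * 8 / 1e6
Payload per request = 393 KB = 393 * 1024 = 402432 bytes
Total bytes/sec = 402432 * 1524 = 613306368
Total bits/sec = 613306368 * 8 = 4906450944
Mbps = 4906450944 / 1e6 = 4906.45

4906.45 Mbps


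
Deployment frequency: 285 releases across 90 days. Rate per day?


Formula: deployments per day = releases / days
= 285 / 90
= 3.167 deploys/day
(equivalently, 22.17 deploys/week)

3.167 deploys/day


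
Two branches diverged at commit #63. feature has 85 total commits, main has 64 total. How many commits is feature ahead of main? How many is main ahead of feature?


Common ancestor: commit #63
feature commits after divergence: 85 - 63 = 22
main commits after divergence: 64 - 63 = 1
feature is 22 commits ahead of main
main is 1 commits ahead of feature

feature ahead: 22, main ahead: 1


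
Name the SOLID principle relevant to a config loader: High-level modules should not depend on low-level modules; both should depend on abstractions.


This describes the Dependency Inversion Principle (DIP)

Dependency Inversion Principle (DIP)


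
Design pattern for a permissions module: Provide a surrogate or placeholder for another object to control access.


This matches the Proxy pattern

Proxy


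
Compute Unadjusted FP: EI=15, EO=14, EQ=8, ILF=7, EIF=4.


UFP = EI*4 + EO*5 + EQ*4 + ILF*10 + EIF*7
UFP = 15*4 + 14*5 + 8*4 + 7*10 + 4*7
UFP = 60 + 70 + 32 + 70 + 28
UFP = 260

260


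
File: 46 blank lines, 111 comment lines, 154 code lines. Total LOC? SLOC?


Total LOC = blank + comment + code
Total LOC = 46 + 111 + 154 = 311
SLOC (source only) = code = 154

Total LOC: 311, SLOC: 154


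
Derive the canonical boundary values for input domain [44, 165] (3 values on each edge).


Range: [44, 165]
Boundaries: just below min, min, min+1, max-1, max, just above max
Values: [43, 44, 45, 164, 165, 166]

[43, 44, 45, 164, 165, 166]


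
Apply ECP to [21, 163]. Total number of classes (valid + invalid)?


Valid range: [21, 163]
Class 1: x < 21 — invalid
Class 2: 21 ≤ x ≤ 163 — valid
Class 3: x > 163 — invalid
Total equivalence classes: 3

3 equivalence classes


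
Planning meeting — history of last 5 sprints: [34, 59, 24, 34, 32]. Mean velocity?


Formula: Avg velocity = Total points / Number of sprints
Points: [34, 59, 24, 34, 32]
Sum = 34 + 59 + 24 + 34 + 32 = 183
Avg velocity = 183 / 5 = 36.6 points/sprint

36.6 points/sprint


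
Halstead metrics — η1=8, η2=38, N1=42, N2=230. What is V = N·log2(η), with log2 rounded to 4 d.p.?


Formula: V = N * log2(η), where N = N1 + N2 and η = η1 + η2
η = 8 + 38 = 46
N = 42 + 230 = 272
log2(46) ≈ 5.5236
V = 272 * 5.5236 = 1502.42

1502.42


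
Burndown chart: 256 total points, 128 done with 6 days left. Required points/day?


Formula: Required rate = Remaining points / Days left
Remaining = 256 - 128 = 128 points
Required rate = 128 / 6 = 21.33 points/day

21.33 points/day


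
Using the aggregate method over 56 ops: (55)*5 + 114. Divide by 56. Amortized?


Formula: Amortized cost = Total cost / Operations
Total cost = (55 * 5) + (1 * 114)
Total cost = 275 + 114 = 389
Amortized = 389 / 56 = 6.9464

6.9464


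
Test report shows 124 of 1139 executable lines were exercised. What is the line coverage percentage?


Coverage = covered / total * 100
Coverage = 124 / 1139 * 100
Coverage = 10.89%

10.89%


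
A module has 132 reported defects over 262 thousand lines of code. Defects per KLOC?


Defect density = defects / KLOC
Defect density = 132 / 262
Defect density = 0.504 defects/KLOC

0.504 defects/KLOC


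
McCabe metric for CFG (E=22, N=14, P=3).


Formula: V(G) = E - N + 2P
V(G) = 22 - 14 + 2*3
V(G) = 8 + 6
V(G) = 14

14


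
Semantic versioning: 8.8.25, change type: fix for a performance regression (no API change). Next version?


Current: 8.8.25
Change category: 'fix for a performance regression (no API change)' → patch bump
SemVer rule: patch bump → increment PATCH (MAJOR and MINOR unchanged)
New: 8.8.26

8.8.26


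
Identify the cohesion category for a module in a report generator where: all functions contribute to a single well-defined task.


Reasoning: Best: single purpose
Type: Functional cohesion

Functional cohesion


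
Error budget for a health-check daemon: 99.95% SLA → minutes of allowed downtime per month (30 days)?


Formula: allowed downtime = period * (100 - SLA) / 100
Period (month (30 days)) = 43200 minutes
Unavailability fraction = (100 - 99.95) / 100
Allowed downtime = 43200 * (100 - 99.95) / 100
Allowed downtime = 21.6 minutes

21.6 minutes


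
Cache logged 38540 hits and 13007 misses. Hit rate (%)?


Formula: hit rate = hits / (hits + misses) * 100
hit rate = 38540 / (38540 + 13007) * 100
hit rate = 38540 / 51547 * 100
hit rate = 74.77%

74.77%


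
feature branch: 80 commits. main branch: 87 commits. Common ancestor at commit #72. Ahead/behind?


Common ancestor: commit #72
feature commits after divergence: 80 - 72 = 8
main commits after divergence: 87 - 72 = 15
feature is 8 commits ahead of main
main is 15 commits ahead of feature

feature ahead: 8, main ahead: 15


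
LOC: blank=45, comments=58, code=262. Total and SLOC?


Total LOC = blank + comment + code
Total LOC = 45 + 58 + 262 = 365
SLOC (source only) = code = 262

Total LOC: 365, SLOC: 262


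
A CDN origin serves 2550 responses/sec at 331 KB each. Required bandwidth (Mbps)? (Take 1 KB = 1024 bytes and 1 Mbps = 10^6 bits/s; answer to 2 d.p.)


Formula: Mbps = payload_bytes * RPS * 8 / 1e6
Payload per request = 331 KB = 331 * 1024 = 338944 bytes
Total bytes/sec = 338944 * 2550 = 864307200
Total bits/sec = 864307200 * 8 = 6914457600
Mbps = 6914457600 / 1e6 = 6914.46

6914.46 Mbps


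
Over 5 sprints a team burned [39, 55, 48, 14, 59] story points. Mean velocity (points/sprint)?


Formula: Avg velocity = Total points / Number of sprints
Points: [39, 55, 48, 14, 59]
Sum = 39 + 55 + 48 + 14 + 59 = 215
Avg velocity = 215 / 5 = 43.0 points/sprint

43.0 points/sprint


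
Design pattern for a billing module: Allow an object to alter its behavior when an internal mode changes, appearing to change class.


This matches the State pattern

State


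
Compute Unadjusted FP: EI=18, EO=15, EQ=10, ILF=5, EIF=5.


UFP = EI*4 + EO*5 + EQ*4 + ILF*10 + EIF*7
UFP = 18*4 + 15*5 + 10*4 + 5*10 + 5*7
UFP = 72 + 75 + 40 + 50 + 35
UFP = 272

272


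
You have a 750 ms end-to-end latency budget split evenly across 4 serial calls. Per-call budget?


Formula: per_stage = total_budget / stages
per_stage = 750 / 4
per_stage = 187.5 ms

187.5 ms


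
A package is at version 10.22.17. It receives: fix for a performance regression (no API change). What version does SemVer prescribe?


Current: 10.22.17
Change category: 'fix for a performance regression (no API change)' → patch bump
SemVer rule: patch bump → increment PATCH (MAJOR and MINOR unchanged)
New: 10.22.18

10.22.18


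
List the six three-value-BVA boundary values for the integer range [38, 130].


Range: [38, 130]
Boundaries: just below min, min, min+1, max-1, max, just above max
Values: [37, 38, 39, 129, 130, 131]

[37, 38, 39, 129, 130, 131]


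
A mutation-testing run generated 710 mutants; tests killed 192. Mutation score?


Mutation score = killed / total * 100
Mutation score = 192 / 710 * 100
Mutation score = 27.04%

27.04%


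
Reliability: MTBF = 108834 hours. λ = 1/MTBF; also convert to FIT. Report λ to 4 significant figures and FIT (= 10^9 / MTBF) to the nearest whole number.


Formula: λ = 1 / MTBF; FIT = λ × 1e9 = 1e9 / MTBF
λ = 1 / 108834 ≈ 9.188e-06 failures/hour
FIT = 1e9 / 108834 ≈ 9188 failures per 1e9 hours (nearest whole number)

λ = 9.188e-06 /h, FIT = 9188


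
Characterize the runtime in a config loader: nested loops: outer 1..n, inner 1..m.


Reasoning: product of independent bounds
Complexity: O(n*m)

O(n*m)


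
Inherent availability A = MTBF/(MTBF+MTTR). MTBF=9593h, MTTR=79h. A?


Availability = MTBF / (MTBF + MTTR)
Availability = 9593 / (9593 + 79)
Availability = 9593 / 9672
Availability = 99.1832%

99.1832%


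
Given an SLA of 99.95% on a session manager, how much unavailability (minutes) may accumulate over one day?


Formula: allowed downtime = period * (100 - SLA) / 100
Period (day) = 1440 minutes
Unavailability fraction = (100 - 99.95) / 100
Allowed downtime = 1440 * (100 - 99.95) / 100
Allowed downtime = 0.72 minutes

0.72 minutes


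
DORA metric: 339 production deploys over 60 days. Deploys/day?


Formula: deployments per day = releases / days
= 339 / 60
= 5.65 deploys/day
(equivalently, 39.55 deploys/week)

5.65 deploys/day


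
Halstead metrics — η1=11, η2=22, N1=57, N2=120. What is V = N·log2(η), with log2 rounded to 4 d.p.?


Formula: V = N * log2(η), where N = N1 + N2 and η = η1 + η2
η = 11 + 22 = 33
N = 57 + 120 = 177
log2(33) ≈ 5.0444
V = 177 * 5.0444 = 892.86

892.86


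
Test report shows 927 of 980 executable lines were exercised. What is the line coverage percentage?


Coverage = covered / total * 100
Coverage = 927 / 980 * 100
Coverage = 94.59%

94.59%


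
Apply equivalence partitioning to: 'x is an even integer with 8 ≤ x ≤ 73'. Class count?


Constraint: even integers in [8, 73]
Class 1: x < 8 — out-of-range invalid
Class 2: x in [8,73] but odd — wrong type invalid
Class 3: x in [8,73] and even — valid
Class 4: x > 73 — out-of-range invalid
Total equivalence classes: 4

4 equivalence classes


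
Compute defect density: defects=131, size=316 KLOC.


Defect density = defects / KLOC
Defect density = 131 / 316
Defect density = 0.415 defects/KLOC

0.415 defects/KLOC


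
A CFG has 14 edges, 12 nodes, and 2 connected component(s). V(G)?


Formula: V(G) = E - N + 2P
V(G) = 14 - 12 + 2*2
V(G) = 2 + 4
V(G) = 6

6


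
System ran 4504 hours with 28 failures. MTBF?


Formula: MTBF = Total operating time / Number of failures
MTBF = 4504 / 28
MTBF = 160.86 hours

160.86 hours


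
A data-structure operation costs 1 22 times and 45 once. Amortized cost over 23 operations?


Formula: Amortized cost = Total cost / Operations
Total cost = (22 * 1) + (1 * 45)
Total cost = 22 + 45 = 67
Amortized = 67 / 23 = 2.913

2.913


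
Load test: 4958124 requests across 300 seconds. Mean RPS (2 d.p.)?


Formula: throughput = requests / seconds
throughput = 4958124 / 300
throughput = 16527.08 requests/second

16527.08 requests/second


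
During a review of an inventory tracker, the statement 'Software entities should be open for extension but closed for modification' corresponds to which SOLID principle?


This describes the Open/Closed Principle (OCP)

Open/Closed Principle (OCP)


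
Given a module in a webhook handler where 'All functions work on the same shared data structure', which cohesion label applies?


Reasoning: Functions share data
Type: Communicational cohesion

Communicational cohesion


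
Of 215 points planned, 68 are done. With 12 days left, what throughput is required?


Formula: Required rate = Remaining points / Days left
Remaining = 215 - 68 = 147 points
Required rate = 147 / 12 = 12.25 points/day

12.25 points/day


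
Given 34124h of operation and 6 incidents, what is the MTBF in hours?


Formula: MTBF = Total operating time / Number of failures
MTBF = 34124 / 6
MTBF = 5687.33 hours

5687.33 hours


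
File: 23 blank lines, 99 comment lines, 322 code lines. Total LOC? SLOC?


Total LOC = blank + comment + code
Total LOC = 23 + 99 + 322 = 444
SLOC (source only) = code = 322

Total LOC: 444, SLOC: 322


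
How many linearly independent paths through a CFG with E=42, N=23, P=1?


Formula: V(G) = E - N + 2P
V(G) = 42 - 23 + 2*1
V(G) = 19 + 2
V(G) = 21

21


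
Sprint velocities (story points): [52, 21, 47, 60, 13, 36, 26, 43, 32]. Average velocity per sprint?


Formula: Avg velocity = Total points / Number of sprints
Points: [52, 21, 47, 60, 13, 36, 26, 43, 32]
Sum = 52 + 21 + 47 + 60 + 13 + 36 + 26 + 43 + 32 = 330
Avg velocity = 330 / 9 = 36.67 points/sprint

36.67 points/sprint


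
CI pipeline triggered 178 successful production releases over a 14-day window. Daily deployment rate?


Formula: deployments per day = releases / days
= 178 / 14
= 12.714 deploys/day
(equivalently, 89.0 deploys/week)

12.714 deploys/day


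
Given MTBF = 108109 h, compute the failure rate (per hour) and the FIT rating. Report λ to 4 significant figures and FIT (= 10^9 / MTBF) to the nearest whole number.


Formula: λ = 1 / MTBF; FIT = λ × 1e9 = 1e9 / MTBF
λ = 1 / 108109 ≈ 9.250e-06 failures/hour
FIT = 1e9 / 108109 ≈ 9250 failures per 1e9 hours (nearest whole number)

λ = 9.250e-06 /h, FIT = 9250


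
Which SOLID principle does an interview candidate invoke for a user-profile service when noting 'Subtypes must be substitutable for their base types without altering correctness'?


This describes the Liskov Substitution Principle (LSP)

Liskov Substitution Principle (LSP)


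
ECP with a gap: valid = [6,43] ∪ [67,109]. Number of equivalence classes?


Valid ranges: [6,43] and [67,109]
Class 1: x < 6 — invalid
Class 2: 6 ≤ x ≤ 43 — valid
Class 3: 43 < x < 67 — invalid (gap between ranges)
Class 4: 67 ≤ x ≤ 109 — valid
Class 5: x > 109 — invalid
Total equivalence classes: 5

5 equivalence classes


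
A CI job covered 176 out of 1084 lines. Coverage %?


Coverage = covered / total * 100
Coverage = 176 / 1084 * 100
Coverage = 16.24%

16.24%


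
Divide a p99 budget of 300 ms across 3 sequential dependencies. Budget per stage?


Formula: per_stage = total_budget / stages
per_stage = 300 / 3
per_stage = 100.0 ms

100.0 ms


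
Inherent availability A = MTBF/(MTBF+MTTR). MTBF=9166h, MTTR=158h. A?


Availability = MTBF / (MTBF + MTTR)
Availability = 9166 / (9166 + 158)
Availability = 9166 / 9324
Availability = 98.3054%

98.3054%


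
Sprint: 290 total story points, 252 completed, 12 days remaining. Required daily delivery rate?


Formula: Required rate = Remaining points / Days left
Remaining = 290 - 252 = 38 points
Required rate = 38 / 12 = 3.17 points/day

3.17 points/day


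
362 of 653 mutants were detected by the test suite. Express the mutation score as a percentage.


Mutation score = killed / total * 100
Mutation score = 362 / 653 * 100
Mutation score = 55.44%

55.44%


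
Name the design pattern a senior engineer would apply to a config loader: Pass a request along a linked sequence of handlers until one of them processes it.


This matches the Chain of Responsibility pattern

Chain of Responsibility


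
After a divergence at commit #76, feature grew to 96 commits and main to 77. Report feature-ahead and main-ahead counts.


Common ancestor: commit #76
feature commits after divergence: 96 - 76 = 20
main commits after divergence: 77 - 76 = 1
feature is 20 commits ahead of main
main is 1 commits ahead of feature

feature ahead: 20, main ahead: 1


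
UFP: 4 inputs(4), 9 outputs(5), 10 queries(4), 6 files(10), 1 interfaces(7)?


UFP = EI*4 + EO*5 + EQ*4 + ILF*10 + EIF*7
UFP = 4*4 + 9*5 + 10*4 + 6*10 + 1*7
UFP = 16 + 45 + 40 + 60 + 7
UFP = 168

168


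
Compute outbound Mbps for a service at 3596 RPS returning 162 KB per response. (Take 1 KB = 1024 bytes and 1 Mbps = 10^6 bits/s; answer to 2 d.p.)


Formula: Mbps = payload_bytes * RPS * 8 / 1e6
Payload per request = 162 KB = 162 * 1024 = 165888 bytes
Total bytes/sec = 165888 * 3596 = 596533248
Total bits/sec = 596533248 * 8 = 4772265984
Mbps = 4772265984 / 1e6 = 4772.27

4772.27 Mbps


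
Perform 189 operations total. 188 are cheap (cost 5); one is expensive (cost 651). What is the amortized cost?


Formula: Amortized cost = Total cost / Operations
Total cost = (188 * 5) + (1 * 651)
Total cost = 940 + 651 = 1591
Amortized = 1591 / 189 = 8.418

8.418


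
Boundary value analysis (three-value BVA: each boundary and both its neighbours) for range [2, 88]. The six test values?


Range: [2, 88]
Boundaries: just below min, min, min+1, max-1, max, just above max
Values: [1, 2, 3, 87, 88, 89]

[1, 2, 3, 87, 88, 89]


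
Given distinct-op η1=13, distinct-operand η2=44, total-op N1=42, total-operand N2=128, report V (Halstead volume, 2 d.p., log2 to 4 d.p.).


Formula: V = N * log2(η), where N = N1 + N2 and η = η1 + η2
η = 13 + 44 = 57
N = 42 + 128 = 170
log2(57) ≈ 5.8329
V = 170 * 5.8329 = 991.59

991.59


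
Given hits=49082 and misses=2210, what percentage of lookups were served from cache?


Formula: hit rate = hits / (hits + misses) * 100
hit rate = 49082 / (49082 + 2210) * 100
hit rate = 49082 / 51292 * 100
hit rate = 95.69%

95.69%


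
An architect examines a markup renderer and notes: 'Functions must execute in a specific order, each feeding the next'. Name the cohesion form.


Reasoning: Output of one is input to next
Type: Sequential cohesion

Sequential cohesion


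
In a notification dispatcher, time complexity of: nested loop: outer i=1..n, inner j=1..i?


Reasoning: triangle: n(n+1)/2 ~ n^2/2
Complexity: O(n^2)

O(n^2)


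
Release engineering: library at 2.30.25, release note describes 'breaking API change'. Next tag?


Current: 2.30.25
Change category: 'breaking API change' → major bump
SemVer rule: major bump → increment MAJOR, reset MINOR and PATCH to 0
New: 3.0.0

3.0.0


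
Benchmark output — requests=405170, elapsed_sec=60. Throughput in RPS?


Formula: throughput = requests / seconds
throughput = 405170 / 60
throughput = 6752.83 requests/second

6752.83 requests/second


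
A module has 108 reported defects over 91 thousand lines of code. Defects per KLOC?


Defect density = defects / KLOC
Defect density = 108 / 91
Defect density = 1.187 defects/KLOC

1.187 defects/KLOC


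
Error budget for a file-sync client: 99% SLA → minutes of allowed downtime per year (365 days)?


Formula: allowed downtime = period * (100 - SLA) / 100
Period (year (365 days)) = 525600 minutes
Unavailability fraction = (100 - 99.0) / 100
Allowed downtime = 525600 * (100 - 99.0) / 100
Allowed downtime = 5256.0 minutes

5256.0 minutes


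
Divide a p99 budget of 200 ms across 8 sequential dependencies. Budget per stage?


Formula: per_stage = total_budget / stages
per_stage = 200 / 8
per_stage = 25.0 ms

25.0 ms


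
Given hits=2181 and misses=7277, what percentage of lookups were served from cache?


Formula: hit rate = hits / (hits + misses) * 100
hit rate = 2181 / (2181 + 7277) * 100
hit rate = 2181 / 9458 * 100
hit rate = 23.06%

23.06%


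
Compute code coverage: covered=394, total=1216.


Coverage = covered / total * 100
Coverage = 394 / 1216 * 100
Coverage = 32.4%

32.4%


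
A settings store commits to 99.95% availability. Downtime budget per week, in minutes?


Formula: allowed downtime = period * (100 - SLA) / 100
Period (week) = 10080 minutes
Unavailability fraction = (100 - 99.95) / 100
Allowed downtime = 10080 * (100 - 99.95) / 100
Allowed downtime = 5.04 minutes

5.04 minutes


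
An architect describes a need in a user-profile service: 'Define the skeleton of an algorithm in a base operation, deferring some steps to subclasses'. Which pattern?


This matches the Template Method pattern

Template Method


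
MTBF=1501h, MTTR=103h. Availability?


Availability = MTBF / (MTBF + MTTR)
Availability = 1501 / (1501 + 103)
Availability = 1501 / 1604
Availability = 93.5786%

93.5786%


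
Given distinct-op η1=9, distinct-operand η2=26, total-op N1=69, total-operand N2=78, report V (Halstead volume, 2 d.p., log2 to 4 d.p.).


Formula: V = N * log2(η), where N = N1 + N2 and η = η1 + η2
η = 9 + 26 = 35
N = 69 + 78 = 147
log2(35) ≈ 5.1293
V = 147 * 5.1293 = 754.01

754.01


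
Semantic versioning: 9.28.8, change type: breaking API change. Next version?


Current: 9.28.8
Change category: 'breaking API change' → major bump
SemVer rule: major bump → increment MAJOR, reset MINOR and PATCH to 0
New: 10.0.0

10.0.0


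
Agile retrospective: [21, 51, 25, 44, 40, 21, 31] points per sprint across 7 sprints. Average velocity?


Formula: Avg velocity = Total points / Number of sprints
Points: [21, 51, 25, 44, 40, 21, 31]
Sum = 21 + 51 + 25 + 44 + 40 + 21 + 31 = 233
Avg velocity = 233 / 7 = 33.29 points/sprint

33.29 points/sprint


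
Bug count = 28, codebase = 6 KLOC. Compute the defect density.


Defect density = defects / KLOC
Defect density = 28 / 6
Defect density = 4.667 defects/KLOC

4.667 defects/KLOC


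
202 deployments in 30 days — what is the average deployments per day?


Formula: deployments per day = releases / days
= 202 / 30
= 6.733 deploys/day
(equivalently, 47.13 deploys/week)

6.733 deploys/day


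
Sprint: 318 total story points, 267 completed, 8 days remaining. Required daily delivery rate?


Formula: Required rate = Remaining points / Days left
Remaining = 318 - 267 = 51 points
Required rate = 51 / 8 = 6.38 points/day

6.38 points/day


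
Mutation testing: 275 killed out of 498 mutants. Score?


Mutation score = killed / total * 100
Mutation score = 275 / 498 * 100
Mutation score = 55.22%

55.22%


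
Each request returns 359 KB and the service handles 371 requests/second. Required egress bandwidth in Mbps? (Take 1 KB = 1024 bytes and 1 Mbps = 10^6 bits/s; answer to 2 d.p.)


Formula: Mbps = payload_bytes * RPS * 8 / 1e6
Payload per request = 359 KB = 359 * 1024 = 367616 bytes
Total bytes/sec = 367616 * 371 = 136385536
Total bits/sec = 136385536 * 8 = 1091084288
Mbps = 1091084288 / 1e6 = 1091.08

1091.08 Mbps
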